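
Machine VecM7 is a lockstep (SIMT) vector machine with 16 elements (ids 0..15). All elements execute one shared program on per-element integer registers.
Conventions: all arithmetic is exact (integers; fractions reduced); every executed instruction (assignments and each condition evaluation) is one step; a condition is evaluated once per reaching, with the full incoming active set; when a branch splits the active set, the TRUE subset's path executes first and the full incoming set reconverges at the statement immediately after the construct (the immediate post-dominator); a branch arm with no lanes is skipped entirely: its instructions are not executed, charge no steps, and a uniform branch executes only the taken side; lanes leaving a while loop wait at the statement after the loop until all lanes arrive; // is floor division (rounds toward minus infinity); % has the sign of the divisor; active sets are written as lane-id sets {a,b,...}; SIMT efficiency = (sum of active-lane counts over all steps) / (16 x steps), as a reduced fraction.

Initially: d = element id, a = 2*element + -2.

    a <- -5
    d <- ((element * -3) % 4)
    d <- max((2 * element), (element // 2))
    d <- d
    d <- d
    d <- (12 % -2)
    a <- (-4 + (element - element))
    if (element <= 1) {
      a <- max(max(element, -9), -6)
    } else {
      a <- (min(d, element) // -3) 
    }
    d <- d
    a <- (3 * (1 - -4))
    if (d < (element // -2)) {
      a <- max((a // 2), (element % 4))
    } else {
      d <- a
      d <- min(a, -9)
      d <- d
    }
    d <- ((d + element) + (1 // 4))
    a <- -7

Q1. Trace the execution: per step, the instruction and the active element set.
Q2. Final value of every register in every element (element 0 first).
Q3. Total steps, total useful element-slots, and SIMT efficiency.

step 0: a <- -5                      {0,1,2,3,4,5,6,7,8,9,10,11,12,13,14,15}
step 1: d <- ((element * -3) % 4)    {0,1,2,3,4,5,6,7,8,9,10,11,12,13,14,15}
step 2: d <- max((2 * element), (element // 2)) {0,1,2,3,4,5,6,7,8,9,10,11,12,13,14,15}
step 3: d <- d                       {0,1,2,3,4,5,6,7,8,9,10,11,12,13,14,15}
step 4: d <- d                       {0,1,2,3,4,5,6,7,8,9,10,11,12,13,14,15}
step 5: d <- (12 % -2)               {0,1,2,3,4,5,6,7,8,9,10,11,12,13,14,15}
step 6: a <- (-4 + (element - element)) {0,1,2,3,4,5,6,7,8,9,10,11,12,13,14,15}
step 7: eval (element <= 1)          {0,1,2,3,4,5,6,7,8,9,10,11,12,13,14,15}
step 8: a <- max(max(element, -9), -6) {0,1}
step 9: a <- (min(d, element) // -3) {2,3,4,5,6,7,8,9,10,11,12,13,14,15}
step 10: d <- d                       {0,1,2,3,4,5,6,7,8,9,10,11,12,13,14,15}
step 11: a <- (3 * (1 - -4))          {0,1,2,3,4,5,6,7,8,9,10,11,12,13,14,15}
step 12: eval (d < (element // -2))   {0,1,2,3,4,5,6,7,8,9,10,11,12,13,14,15}
step 13: d <- a                       {0,1,2,3,4,5,6,7,8,9,10,11,12,13,14,15}
step 14: d <- min(a, -9)              {0,1,2,3,4,5,6,7,8,9,10,11,12,13,14,15}
step 15: d <- d                       {0,1,2,3,4,5,6,7,8,9,10,11,12,13,14,15}
step 16: d <- ((d + element) + (1 // 4)) {0,1,2,3,4,5,6,7,8,9,10,11,12,13,14,15}
step 17: a <- -7                      {0,1,2,3,4,5,6,7,8,9,10,11,12,13,14,15}

Answer: 18 steps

d: -9,-8,-7,-6,-5,-4,-3,-2,-1,0,1,2,3,4,5,6
a: -7,-7,-7,-7,-7,-7,-7,-7,-7,-7,-7,-7,-7,-7,-7,-7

steps = 18; useful = 272; efficiency = 272/288 = 17/18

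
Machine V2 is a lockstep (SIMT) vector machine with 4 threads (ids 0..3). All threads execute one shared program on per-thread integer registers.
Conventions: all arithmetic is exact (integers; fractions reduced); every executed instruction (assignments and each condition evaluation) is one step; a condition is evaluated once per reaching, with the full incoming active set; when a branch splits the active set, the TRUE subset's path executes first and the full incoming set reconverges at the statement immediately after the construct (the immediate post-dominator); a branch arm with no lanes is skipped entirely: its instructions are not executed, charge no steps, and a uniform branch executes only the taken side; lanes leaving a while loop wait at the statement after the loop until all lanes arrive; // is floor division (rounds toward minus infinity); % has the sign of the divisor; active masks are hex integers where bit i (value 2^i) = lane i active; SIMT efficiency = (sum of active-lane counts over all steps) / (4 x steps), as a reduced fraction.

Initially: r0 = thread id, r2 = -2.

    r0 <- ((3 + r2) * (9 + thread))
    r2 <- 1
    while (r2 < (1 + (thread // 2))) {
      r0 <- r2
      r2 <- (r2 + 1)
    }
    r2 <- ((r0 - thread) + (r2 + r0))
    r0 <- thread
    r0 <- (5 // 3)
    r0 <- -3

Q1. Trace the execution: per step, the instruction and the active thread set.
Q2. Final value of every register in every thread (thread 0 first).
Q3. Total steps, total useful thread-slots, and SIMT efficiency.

step 0: r0 <- ((3 + r2) * (9 + thread)) 0xf
step 1: r2 <- 1                      0xf
step 2: eval (r2 < (1 + (thread // 2))) 0xf
step 3: r0 <- r2                     0xc
step 4: r2 <- (r2 + 1)               0xc
step 5: eval (r2 < (1 + (thread // 2))) 0xc
step 6: r2 <- ((r0 - thread) + (r2 + r0)) 0xf
step 7: r0 <- thread                 0xf
step 8: r0 <- (5 // 3)               0xf
step 9: r0 <- -3                     0xf

Answer: 10 steps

r0: -3,-3,-3,-3
r2: 19,20,2,1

steps = 10; useful = 34; efficiency = 34/40 = 17/20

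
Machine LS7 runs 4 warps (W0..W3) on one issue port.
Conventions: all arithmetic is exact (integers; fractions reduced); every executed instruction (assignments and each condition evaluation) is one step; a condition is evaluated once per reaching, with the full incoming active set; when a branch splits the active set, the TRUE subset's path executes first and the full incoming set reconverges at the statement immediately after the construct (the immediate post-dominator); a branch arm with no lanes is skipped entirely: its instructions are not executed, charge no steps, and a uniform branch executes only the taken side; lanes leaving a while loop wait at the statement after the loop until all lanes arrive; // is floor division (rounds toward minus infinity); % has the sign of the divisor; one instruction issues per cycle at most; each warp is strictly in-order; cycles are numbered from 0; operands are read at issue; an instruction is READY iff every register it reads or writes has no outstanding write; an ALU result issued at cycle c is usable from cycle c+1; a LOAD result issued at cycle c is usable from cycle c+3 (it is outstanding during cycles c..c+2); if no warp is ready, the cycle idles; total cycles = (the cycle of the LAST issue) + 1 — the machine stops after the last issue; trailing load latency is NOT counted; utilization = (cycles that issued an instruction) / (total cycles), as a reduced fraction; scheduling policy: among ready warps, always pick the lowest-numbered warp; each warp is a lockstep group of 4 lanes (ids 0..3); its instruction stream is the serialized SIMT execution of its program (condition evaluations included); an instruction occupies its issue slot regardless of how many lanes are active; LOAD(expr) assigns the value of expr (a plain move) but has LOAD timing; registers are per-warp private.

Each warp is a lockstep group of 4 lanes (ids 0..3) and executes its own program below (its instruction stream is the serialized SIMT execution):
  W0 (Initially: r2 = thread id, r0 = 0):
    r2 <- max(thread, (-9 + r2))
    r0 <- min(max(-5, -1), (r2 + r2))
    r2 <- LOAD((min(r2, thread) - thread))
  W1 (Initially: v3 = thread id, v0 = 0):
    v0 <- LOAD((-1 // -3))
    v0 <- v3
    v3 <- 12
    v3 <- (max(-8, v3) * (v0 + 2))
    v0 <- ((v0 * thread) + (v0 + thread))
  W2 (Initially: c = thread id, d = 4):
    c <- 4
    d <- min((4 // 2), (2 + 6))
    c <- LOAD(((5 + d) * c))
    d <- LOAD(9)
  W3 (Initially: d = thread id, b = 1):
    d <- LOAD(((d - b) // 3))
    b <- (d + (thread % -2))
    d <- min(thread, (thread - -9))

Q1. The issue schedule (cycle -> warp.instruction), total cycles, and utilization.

cycle 0: W0.I0
cycle 1: W0.I1
cycle 2: W0.I2
cycle 3: W1.I0
cycle 4: W2.I0
cycle 5: W2.I1
cycle 6: W1.I1
cycle 7: W1.I2
cycle 8: W1.I3
cycle 9: W1.I4
cycle 10: W2.I2
cycle 11: W2.I3
cycle 12: W3.I0
cycle 13: idle
cycle 14: idle
cycle 15: W3.I1
cycle 16: W3.I2

Answer: 17 cycles, utilization 15/17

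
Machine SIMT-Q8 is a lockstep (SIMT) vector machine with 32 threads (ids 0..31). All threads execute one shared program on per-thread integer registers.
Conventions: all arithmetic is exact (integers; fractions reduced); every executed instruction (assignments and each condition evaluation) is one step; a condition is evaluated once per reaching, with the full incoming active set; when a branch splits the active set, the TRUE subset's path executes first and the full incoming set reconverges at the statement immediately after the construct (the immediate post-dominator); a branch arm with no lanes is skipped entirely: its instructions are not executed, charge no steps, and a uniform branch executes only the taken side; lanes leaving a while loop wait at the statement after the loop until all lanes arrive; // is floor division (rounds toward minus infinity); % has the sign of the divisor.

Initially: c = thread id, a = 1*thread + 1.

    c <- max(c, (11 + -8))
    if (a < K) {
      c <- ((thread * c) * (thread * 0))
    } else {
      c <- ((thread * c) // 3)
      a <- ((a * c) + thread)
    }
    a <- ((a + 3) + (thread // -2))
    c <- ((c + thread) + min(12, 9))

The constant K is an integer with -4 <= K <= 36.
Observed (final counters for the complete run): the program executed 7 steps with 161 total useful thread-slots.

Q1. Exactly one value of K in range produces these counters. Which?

Answer: K = 32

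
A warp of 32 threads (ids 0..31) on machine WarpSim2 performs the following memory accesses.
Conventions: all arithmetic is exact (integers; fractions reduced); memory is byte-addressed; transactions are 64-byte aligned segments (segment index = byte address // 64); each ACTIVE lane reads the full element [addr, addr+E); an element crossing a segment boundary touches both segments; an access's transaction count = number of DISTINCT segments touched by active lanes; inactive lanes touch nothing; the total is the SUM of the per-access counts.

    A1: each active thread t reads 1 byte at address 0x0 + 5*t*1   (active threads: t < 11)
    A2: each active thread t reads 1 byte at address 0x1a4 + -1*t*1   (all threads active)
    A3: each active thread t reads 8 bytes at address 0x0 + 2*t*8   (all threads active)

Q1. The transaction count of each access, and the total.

A1: 1 transaction
A2: 1 transaction
A3: 8 transactions

Answer: 1,1,8; total 10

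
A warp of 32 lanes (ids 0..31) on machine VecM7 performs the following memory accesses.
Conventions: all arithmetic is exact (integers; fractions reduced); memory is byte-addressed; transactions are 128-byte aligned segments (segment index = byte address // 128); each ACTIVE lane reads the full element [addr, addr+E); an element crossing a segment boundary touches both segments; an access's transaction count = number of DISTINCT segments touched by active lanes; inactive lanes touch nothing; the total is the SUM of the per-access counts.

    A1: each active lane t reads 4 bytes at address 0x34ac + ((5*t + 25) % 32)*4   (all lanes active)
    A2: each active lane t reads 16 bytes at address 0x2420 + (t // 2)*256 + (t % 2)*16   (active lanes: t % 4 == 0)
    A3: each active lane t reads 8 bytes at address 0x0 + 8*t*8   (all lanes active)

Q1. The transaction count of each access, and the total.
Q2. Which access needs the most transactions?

A1: 2 transactions
A2: 8 transactions
A3: 16 transactions

Answer: 2,8,16; total 26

Answer: A3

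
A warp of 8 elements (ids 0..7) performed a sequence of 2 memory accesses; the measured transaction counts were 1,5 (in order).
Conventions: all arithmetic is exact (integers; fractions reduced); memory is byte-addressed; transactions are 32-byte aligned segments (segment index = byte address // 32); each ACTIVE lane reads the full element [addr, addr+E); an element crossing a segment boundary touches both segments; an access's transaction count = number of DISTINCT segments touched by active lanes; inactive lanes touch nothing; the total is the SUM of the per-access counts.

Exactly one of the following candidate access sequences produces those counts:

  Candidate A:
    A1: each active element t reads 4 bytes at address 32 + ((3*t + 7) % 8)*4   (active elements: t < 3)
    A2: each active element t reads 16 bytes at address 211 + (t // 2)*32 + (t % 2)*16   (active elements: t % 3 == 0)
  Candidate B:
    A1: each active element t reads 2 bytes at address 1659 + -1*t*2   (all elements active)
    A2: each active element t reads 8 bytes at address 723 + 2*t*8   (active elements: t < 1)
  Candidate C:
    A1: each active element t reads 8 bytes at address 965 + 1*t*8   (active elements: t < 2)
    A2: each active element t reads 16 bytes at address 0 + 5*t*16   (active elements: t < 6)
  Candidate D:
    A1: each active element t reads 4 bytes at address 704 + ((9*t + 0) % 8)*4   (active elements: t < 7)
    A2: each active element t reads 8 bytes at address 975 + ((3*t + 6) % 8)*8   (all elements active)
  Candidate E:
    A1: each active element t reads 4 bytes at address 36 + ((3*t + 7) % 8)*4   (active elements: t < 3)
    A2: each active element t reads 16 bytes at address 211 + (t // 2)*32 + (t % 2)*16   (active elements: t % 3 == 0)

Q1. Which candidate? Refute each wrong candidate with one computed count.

B: A2 gives 1 transaction, not 5
C: A2 gives 6 transactions, not 5
D: A2 gives 3 transactions, not 5
E: A1 gives 2 transactions, not 1
A: all counts match (1,5)

Answer: A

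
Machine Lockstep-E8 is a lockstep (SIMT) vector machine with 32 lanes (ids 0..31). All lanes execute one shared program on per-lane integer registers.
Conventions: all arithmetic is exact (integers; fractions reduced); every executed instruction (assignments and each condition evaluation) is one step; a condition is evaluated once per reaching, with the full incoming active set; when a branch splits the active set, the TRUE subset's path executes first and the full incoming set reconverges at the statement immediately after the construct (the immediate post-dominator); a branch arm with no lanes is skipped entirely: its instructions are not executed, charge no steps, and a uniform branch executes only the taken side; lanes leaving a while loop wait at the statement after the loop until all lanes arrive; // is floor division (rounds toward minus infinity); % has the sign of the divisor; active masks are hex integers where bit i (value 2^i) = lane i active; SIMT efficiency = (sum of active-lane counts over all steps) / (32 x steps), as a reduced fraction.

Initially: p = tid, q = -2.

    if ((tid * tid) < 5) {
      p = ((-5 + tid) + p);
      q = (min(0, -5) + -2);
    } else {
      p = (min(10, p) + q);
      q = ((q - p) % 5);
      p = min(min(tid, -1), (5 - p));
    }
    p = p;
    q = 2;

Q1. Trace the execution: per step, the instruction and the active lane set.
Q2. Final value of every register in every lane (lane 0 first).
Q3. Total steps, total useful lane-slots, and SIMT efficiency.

step 0: eval ((tid * tid) < 5)       0xffffffff
step 1: p <- ((-5 + tid) + p)        0x00000007
step 2: q <- (min(0, -5) + -2)       0x00000007
step 3: p <- (min(10, p) + q)        0xfffffff8
step 4: q <- ((q - p) % 5)           0xfffffff8
step 5: p <- min(min(tid, -1), (5 - p)) 0xfffffff8
step 6: p <- p                       0xffffffff
step 7: q <- 2                       0xffffffff

Answer: 8 steps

p: -5,-3,-1,-1,-1,-1,-1,-1,-1,-2,-3,-3,-3,-3,-3,-3,-3,-3,-3,-3,-3,-3,-3,-3,-3,-3,-3,-3,-3,-3,-3,-3
q: 2,2,2,2,2,2,2,2,2,2,2,2,2,2,2,2,2,2,2,2,2,2,2,2,2,2,2,2,2,2,2,2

steps = 8; useful = 189; efficiency = 189/256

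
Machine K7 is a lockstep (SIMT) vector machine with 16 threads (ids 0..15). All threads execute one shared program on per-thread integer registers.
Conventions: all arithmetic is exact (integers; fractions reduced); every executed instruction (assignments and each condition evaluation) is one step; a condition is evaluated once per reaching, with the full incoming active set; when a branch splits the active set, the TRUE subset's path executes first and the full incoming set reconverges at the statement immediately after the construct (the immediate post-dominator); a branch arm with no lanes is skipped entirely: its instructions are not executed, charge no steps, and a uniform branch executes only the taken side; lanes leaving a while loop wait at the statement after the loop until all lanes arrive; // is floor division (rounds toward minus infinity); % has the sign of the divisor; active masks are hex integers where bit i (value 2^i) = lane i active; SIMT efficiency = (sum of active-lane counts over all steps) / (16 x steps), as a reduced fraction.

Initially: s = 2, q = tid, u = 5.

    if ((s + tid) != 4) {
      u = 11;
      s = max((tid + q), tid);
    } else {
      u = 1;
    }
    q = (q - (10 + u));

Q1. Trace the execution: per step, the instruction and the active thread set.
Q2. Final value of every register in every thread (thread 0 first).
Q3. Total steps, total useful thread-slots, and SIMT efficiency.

step 0: eval ((s + tid) != 4)        0xffff
step 1: u <- 11                      0xfffb
step 2: s <- max((tid + q), tid)     0xfffb
step 3: u <- 1                       0x0004
step 4: q <- (q - (10 + u))          0xffff

Answer: 5 steps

s: 0,2,2,6,8,10,12,14,16,18,20,22,24,26,28,30
q: -21,-20,-9,-18,-17,-16,-15,-14,-13,-12,-11,-10,-9,-8,-7,-6
u: 11,11,1,11,11,11,11,11,11,11,11,11,11,11,11,11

steps = 5; useful = 63; efficiency = 63/80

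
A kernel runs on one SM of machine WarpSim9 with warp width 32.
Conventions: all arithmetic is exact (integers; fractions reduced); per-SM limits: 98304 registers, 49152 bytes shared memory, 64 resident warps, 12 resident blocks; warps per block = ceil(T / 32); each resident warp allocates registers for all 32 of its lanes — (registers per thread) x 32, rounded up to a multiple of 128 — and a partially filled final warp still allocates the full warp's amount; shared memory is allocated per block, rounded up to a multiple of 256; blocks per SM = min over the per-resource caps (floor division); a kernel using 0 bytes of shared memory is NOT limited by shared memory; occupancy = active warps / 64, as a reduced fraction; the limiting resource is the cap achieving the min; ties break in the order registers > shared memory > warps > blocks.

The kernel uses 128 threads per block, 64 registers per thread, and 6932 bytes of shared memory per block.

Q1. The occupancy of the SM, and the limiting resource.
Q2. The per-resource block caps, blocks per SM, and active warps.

Answer: occupancy 3/8, limited by shared memory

registers: 12 blocks
shared memory: 6 blocks
warps: 16 blocks
blocks: 12 blocks

Answer: 6 blocks, 24 active warps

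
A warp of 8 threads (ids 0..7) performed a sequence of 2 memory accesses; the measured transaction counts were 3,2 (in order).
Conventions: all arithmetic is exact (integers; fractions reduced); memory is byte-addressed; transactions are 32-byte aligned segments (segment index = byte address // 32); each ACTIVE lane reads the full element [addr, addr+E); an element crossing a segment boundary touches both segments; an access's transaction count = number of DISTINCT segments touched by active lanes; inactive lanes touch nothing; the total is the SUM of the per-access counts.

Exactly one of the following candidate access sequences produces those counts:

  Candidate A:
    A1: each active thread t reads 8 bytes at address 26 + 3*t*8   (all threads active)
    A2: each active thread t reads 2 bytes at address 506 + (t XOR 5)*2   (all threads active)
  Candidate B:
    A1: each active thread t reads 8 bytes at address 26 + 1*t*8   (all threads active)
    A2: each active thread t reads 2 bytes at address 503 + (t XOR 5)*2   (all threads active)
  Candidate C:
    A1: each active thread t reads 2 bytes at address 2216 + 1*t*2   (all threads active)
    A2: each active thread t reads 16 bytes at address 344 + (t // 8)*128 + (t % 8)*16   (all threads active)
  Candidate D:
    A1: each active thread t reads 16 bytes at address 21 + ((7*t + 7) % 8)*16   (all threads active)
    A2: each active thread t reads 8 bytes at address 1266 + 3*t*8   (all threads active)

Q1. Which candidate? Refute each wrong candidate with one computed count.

A: A1 gives 7 transactions, not 3
C: A1 gives 1 transaction, not 3
D: A1 gives 5 transactions, not 3
B: all counts match (3,2)

Answer: B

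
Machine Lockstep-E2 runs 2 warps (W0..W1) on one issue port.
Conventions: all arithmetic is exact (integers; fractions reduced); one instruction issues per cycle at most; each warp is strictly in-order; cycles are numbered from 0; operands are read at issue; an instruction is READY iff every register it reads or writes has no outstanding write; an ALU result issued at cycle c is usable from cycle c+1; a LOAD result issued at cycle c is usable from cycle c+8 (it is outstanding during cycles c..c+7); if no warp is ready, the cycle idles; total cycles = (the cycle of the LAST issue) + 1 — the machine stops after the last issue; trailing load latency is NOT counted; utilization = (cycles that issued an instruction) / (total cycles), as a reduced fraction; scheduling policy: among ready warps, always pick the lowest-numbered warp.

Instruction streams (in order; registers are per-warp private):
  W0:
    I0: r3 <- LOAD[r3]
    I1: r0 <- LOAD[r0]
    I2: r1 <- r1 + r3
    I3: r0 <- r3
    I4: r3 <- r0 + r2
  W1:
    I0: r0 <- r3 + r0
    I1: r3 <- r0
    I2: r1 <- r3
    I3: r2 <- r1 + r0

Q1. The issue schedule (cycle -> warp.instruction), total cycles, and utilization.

cycle 0: W0.I0
cycle 1: W0.I1
cycle 2: W1.I0
cycle 3: W1.I1
cycle 4: W1.I2
cycle 5: W1.I3
cycle 6: idle
cycle 7: idle
cycle 8: W0.I2
cycle 9: W0.I3
cycle 10: W0.I4

Answer: 11 cycles, utilization 9/11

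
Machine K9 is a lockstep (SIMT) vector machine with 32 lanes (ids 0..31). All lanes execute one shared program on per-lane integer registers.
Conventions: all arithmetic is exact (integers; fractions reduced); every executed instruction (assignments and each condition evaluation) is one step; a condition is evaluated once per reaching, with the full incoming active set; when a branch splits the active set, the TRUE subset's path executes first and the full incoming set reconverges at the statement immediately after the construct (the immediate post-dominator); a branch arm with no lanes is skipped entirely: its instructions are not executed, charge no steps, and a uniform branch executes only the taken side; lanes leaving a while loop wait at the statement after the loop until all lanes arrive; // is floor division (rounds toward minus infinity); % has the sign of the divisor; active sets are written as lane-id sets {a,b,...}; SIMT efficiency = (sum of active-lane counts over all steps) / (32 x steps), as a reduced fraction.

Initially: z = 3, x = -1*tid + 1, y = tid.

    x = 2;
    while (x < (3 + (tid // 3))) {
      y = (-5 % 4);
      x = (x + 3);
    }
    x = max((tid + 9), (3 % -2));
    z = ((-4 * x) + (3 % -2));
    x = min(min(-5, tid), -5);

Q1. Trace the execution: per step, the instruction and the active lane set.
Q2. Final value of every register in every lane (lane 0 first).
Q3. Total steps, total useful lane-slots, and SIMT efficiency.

step 0: x <- 2                       {0,1,2,3,4,5,6,7,8,9,10,11,12,13,14,15,16,17,18,19,20,21,22,23,24,25,26,27,28,29,30,31}
step 1: eval (x < (3 + (tid // 3)))  {0,1,2,3,4,5,6,7,8,9,10,11,12,13,14,15,16,17,18,19,20,21,22,23,24,25,26,27,28,29,30,31}
step 2: y <- (-5 % 4)                {0,1,2,3,4,5,6,7,8,9,10,11,12,13,14,15,16,17,18,19,20,21,22,23,24,25,26,27,28,29,30,31}
step 3: x <- (x + 3)                 {0,1,2,3,4,5,6,7,8,9,10,11,12,13,14,15,16,17,18,19,20,21,22,23,24,25,26,27,28,29,30,31}
step 4: eval (x < (3 + (tid // 3)))  {0,1,2,3,4,5,6,7,8,9,10,11,12,13,14,15,16,17,18,19,20,21,22,23,24,25,26,27,28,29,30,31}
step 5: y <- (-5 % 4)                {9,10,11,12,13,14,15,16,17,18,19,20,21,22,23,24,25,26,27,28,29,30,31}
step 6: x <- (x + 3)                 {9,10,11,12,13,14,15,16,17,18,19,20,21,22,23,24,25,26,27,28,29,30,31}
step 7: eval (x < (3 + (tid // 3)))  {9,10,11,12,13,14,15,16,17,18,19,20,21,22,23,24,25,26,27,28,29,30,31}
step 8: y <- (-5 % 4)                {18,19,20,21,22,23,24,25,26,27,28,29,30,31}
step 9: x <- (x + 3)                 {18,19,20,21,22,23,24,25,26,27,28,29,30,31}
step 10: eval (x < (3 + (tid // 3)))  {18,19,20,21,22,23,24,25,26,27,28,29,30,31}
step 11: y <- (-5 % 4)                {27,28,29,30,31}
step 12: x <- (x + 3)                 {27,28,29,30,31}
step 13: eval (x < (3 + (tid // 3)))  {27,28,29,30,31}
step 14: x <- max((tid + 9), (3 % -2)) {0,1,2,3,4,5,6,7,8,9,10,11,12,13,14,15,16,17,18,19,20,21,22,23,24,25,26,27,28,29,30,31}
step 15: z <- ((-4 * x) + (3 % -2))   {0,1,2,3,4,5,6,7,8,9,10,11,12,13,14,15,16,17,18,19,20,21,22,23,24,25,26,27,28,29,30,31}
step 16: x <- min(min(-5, tid), -5)   {0,1,2,3,4,5,6,7,8,9,10,11,12,13,14,15,16,17,18,19,20,21,22,23,24,25,26,27,28,29,30,31}

Answer: 17 steps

z: -37,-41,-45,-49,-53,-57,-61,-65,-69,-73,-77,-81,-85,-89,-93,-97,-101,-105,-109,-113,-117,-121,-125,-129,-133,-137,-141,-145,-149,-153,-157,-161
x: -5,-5,-5,-5,-5,-5,-5,-5,-5,-5,-5,-5,-5,-5,-5,-5,-5,-5,-5,-5,-5,-5,-5,-5,-5,-5,-5,-5,-5,-5,-5,-5
y: 3,3,3,3,3,3,3,3,3,3,3,3,3,3,3,3,3,3,3,3,3,3,3,3,3,3,3,3,3,3,3,3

steps = 17; useful = 382; efficiency = 382/544 = 191/272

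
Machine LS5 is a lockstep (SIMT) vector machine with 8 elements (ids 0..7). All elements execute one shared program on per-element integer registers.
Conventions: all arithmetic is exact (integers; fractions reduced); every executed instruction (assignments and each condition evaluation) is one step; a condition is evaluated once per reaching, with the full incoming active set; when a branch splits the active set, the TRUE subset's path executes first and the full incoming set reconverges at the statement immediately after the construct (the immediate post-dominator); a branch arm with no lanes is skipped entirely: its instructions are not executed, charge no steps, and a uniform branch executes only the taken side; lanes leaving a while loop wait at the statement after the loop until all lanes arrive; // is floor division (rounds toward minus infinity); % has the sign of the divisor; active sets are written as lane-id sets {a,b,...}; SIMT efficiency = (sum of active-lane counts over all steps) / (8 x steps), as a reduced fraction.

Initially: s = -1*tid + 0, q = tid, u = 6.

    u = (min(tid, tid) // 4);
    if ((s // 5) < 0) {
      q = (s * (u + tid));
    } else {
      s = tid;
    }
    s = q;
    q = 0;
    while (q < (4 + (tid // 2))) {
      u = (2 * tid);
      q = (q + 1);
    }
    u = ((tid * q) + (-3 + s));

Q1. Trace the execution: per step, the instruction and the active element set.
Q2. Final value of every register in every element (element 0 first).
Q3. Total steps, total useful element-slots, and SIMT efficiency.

step 0: u <- (min(tid, tid) // 4)    {0,1,2,3,4,5,6,7}
step 1: eval ((s // 5) < 0)          {0,1,2,3,4,5,6,7}
step 2: q <- (s * (u + tid))         {1,2,3,4,5,6,7}
step 3: s <- tid                     {0}
step 4: s <- q                       {0,1,2,3,4,5,6,7}
step 5: q <- 0                       {0,1,2,3,4,5,6,7}
step 6: eval (q < (4 + (tid // 2)))  {0,1,2,3,4,5,6,7}
step 7: u <- (2 * tid)               {0,1,2,3,4,5,6,7}
step 8: q <- (q + 1)                 {0,1,2,3,4,5,6,7}
step 9: eval (q < (4 + (tid // 2)))  {0,1,2,3,4,5,6,7}
step 10: u <- (2 * tid)               {0,1,2,3,4,5,6,7}
step 11: q <- (q + 1)                 {0,1,2,3,4,5,6,7}
step 12: eval (q < (4 + (tid // 2)))  {0,1,2,3,4,5,6,7}
step 13: u <- (2 * tid)               {0,1,2,3,4,5,6,7}
step 14: q <- (q + 1)                 {0,1,2,3,4,5,6,7}
step 15: eval (q < (4 + (tid // 2)))  {0,1,2,3,4,5,6,7}
step 16: u <- (2 * tid)               {0,1,2,3,4,5,6,7}
step 17: q <- (q + 1)                 {0,1,2,3,4,5,6,7}
step 18: eval (q < (4 + (tid // 2)))  {0,1,2,3,4,5,6,7}
step 19: u <- (2 * tid)               {2,3,4,5,6,7}
step 20: q <- (q + 1)                 {2,3,4,5,6,7}
step 21: eval (q < (4 + (tid // 2)))  {2,3,4,5,6,7}
step 22: u <- (2 * tid)               {4,5,6,7}
step 23: q <- (q + 1)                 {4,5,6,7}
step 24: eval (q < (4 + (tid // 2)))  {4,5,6,7}
step 25: u <- (2 * tid)               {6,7}
step 26: q <- (q + 1)                 {6,7}
step 27: eval (q < (4 + (tid // 2)))  {6,7}
step 28: u <- ((tid * q) + (-3 + s))  {0,1,2,3,4,5,6,7}

Answer: 29 steps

s: 0,-1,-4,-9,-20,-30,-42,-56
q: 4,4,5,5,6,6,7,7
u: -3,0,3,3,1,-3,-3,-10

steps = 29; useful = 188; efficiency = 188/232 = 47/58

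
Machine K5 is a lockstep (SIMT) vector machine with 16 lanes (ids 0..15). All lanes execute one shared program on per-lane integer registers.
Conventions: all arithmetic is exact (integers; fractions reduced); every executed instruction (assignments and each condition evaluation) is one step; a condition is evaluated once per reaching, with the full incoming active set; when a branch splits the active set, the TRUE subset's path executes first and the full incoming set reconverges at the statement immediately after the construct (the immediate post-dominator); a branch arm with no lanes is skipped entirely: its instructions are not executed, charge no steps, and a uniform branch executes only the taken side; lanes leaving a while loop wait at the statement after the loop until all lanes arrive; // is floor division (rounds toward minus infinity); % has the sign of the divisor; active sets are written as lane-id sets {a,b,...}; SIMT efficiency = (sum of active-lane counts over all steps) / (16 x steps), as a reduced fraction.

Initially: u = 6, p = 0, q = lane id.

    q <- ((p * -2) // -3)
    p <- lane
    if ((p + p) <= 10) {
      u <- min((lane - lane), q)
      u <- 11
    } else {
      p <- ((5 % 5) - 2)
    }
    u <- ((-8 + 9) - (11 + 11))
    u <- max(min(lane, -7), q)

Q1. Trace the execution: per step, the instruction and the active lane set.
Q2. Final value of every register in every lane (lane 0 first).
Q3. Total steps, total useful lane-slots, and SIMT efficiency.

step 0: q <- ((p * -2) // -3)        {0,1,2,3,4,5,6,7,8,9,10,11,12,13,14,15}
step 1: p <- lane                    {0,1,2,3,4,5,6,7,8,9,10,11,12,13,14,15}
step 2: eval ((p + p) <= 10)         {0,1,2,3,4,5,6,7,8,9,10,11,12,13,14,15}
step 3: u <- min((lane - lane), q)   {0,1,2,3,4,5}
step 4: u <- 11                      {0,1,2,3,4,5}
step 5: p <- ((5 % 5) - 2)           {6,7,8,9,10,11,12,13,14,15}
step 6: u <- ((-8 + 9) - (11 + 11))  {0,1,2,3,4,5,6,7,8,9,10,11,12,13,14,15}
step 7: u <- max(min(lane, -7), q)   {0,1,2,3,4,5,6,7,8,9,10,11,12,13,14,15}

Answer: 8 steps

u: 0,0,0,0,0,0,0,0,0,0,0,0,0,0,0,0
p: 0,1,2,3,4,5,-2,-2,-2,-2,-2,-2,-2,-2,-2,-2
q: 0,0,0,0,0,0,0,0,0,0,0,0,0,0,0,0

steps = 8; useful = 102; efficiency = 102/128 = 51/64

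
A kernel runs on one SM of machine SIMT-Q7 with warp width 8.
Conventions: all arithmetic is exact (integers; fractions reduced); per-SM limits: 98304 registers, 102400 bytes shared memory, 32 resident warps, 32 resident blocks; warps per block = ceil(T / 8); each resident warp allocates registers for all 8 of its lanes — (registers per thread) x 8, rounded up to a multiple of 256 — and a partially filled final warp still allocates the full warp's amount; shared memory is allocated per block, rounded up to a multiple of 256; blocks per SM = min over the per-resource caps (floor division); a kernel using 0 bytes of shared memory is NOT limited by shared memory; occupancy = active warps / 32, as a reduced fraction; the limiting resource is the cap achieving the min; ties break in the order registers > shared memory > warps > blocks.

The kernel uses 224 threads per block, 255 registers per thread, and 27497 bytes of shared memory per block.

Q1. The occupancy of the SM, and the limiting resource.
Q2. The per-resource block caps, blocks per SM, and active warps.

Answer: occupancy 7/8, limited by registers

registers: 1 block
shared memory: 3 blocks
warps: 1 block
blocks: 32 blocks

Answer: 1 block, 28 active warps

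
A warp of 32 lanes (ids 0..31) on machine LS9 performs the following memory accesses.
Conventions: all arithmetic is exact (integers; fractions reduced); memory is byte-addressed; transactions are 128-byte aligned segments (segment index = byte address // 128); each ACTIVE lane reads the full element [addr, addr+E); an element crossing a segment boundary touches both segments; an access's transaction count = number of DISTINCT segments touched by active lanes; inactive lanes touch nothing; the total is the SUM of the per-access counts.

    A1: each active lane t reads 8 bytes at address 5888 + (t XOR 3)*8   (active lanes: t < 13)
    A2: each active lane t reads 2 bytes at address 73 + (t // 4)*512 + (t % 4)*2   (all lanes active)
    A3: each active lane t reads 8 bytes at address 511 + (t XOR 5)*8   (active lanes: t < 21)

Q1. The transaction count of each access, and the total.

A1: 1 transaction
A2: 8 transactions
A3: 3 transactions

Answer: 1,8,3; total 12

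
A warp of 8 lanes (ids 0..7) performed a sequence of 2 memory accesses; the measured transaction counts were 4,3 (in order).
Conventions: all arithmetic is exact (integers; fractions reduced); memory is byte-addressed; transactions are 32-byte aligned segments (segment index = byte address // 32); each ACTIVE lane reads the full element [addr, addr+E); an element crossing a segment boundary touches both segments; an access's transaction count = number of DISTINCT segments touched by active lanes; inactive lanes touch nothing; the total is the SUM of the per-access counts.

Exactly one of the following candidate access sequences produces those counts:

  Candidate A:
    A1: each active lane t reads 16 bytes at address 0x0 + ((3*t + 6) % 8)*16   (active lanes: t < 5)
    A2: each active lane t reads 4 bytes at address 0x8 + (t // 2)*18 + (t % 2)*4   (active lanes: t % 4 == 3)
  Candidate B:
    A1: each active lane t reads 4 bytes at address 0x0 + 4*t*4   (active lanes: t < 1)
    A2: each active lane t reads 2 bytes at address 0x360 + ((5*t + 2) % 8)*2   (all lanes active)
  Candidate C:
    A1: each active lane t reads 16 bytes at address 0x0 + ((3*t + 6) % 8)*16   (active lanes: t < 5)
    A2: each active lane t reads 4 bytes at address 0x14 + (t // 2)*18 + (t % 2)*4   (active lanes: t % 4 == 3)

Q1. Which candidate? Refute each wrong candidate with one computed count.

B: A1 gives 1 transaction, not 4
C: A2 gives 2 transactions, not 3
A: all counts match (4,3)

Answer: A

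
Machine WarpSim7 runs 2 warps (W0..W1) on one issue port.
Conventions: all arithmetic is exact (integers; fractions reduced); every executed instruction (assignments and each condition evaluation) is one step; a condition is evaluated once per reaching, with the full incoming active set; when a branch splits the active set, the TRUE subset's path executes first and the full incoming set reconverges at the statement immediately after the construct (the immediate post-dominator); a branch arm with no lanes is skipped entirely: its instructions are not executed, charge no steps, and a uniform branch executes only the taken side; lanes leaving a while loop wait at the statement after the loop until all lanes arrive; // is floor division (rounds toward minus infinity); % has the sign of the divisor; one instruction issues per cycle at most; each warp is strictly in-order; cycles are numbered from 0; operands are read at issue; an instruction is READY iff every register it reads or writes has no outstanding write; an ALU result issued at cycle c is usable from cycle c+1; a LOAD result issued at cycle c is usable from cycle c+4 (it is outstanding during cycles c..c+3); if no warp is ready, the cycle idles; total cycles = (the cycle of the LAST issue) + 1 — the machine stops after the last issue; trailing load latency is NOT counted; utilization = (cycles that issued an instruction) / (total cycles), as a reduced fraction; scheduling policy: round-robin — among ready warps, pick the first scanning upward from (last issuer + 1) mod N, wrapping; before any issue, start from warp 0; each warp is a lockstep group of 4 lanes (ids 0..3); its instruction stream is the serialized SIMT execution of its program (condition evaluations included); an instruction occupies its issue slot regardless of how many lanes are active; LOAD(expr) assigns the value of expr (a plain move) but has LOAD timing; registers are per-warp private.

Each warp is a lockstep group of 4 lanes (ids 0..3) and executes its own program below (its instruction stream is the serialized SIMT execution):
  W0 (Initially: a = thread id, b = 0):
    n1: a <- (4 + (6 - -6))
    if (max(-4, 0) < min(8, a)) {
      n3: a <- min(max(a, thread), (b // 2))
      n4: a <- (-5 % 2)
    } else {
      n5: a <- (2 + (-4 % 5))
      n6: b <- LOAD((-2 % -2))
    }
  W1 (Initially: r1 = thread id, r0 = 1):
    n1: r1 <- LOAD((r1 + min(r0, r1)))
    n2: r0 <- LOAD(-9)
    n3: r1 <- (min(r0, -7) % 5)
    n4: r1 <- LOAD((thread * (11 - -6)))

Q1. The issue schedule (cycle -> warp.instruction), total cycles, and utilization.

cycle 0: W0.I0
cycle 1: W1.I0
cycle 2: W0.I1
cycle 3: W1.I1
cycle 4: W0.I2
cycle 5: W0.I3
cycle 6: idle
cycle 7: W1.I2
cycle 8: W1.I3

Answer: 9 cycles, utilization 8/9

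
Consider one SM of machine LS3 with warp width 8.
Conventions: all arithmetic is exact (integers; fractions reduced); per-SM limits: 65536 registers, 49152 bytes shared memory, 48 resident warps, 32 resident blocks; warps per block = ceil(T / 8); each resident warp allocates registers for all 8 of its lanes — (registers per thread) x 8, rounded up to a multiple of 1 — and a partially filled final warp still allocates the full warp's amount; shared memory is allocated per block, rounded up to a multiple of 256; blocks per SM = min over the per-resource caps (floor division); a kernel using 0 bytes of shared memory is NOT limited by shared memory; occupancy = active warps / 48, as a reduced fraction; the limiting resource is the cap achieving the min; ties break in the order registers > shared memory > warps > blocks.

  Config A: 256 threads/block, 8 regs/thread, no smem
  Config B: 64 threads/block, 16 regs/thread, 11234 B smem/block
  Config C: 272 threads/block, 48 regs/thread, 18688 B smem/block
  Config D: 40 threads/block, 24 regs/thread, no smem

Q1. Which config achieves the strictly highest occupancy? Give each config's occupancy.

occupancies: A 2/3, B 2/3, C 17/24, D 15/16

Answer: D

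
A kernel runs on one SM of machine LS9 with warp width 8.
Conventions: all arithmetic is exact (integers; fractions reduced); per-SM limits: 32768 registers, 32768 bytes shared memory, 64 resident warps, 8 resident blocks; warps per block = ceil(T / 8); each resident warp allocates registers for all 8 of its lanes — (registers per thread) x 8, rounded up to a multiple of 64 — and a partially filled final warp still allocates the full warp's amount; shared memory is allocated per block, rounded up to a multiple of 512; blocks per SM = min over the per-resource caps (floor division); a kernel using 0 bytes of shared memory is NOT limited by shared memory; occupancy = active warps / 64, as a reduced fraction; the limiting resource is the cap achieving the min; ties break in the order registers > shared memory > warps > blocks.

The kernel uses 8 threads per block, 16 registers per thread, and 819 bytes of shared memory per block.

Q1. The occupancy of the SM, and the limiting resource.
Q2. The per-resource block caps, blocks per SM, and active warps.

Answer: occupancy 1/8, limited by blocks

registers: 256 blocks
shared memory: 32 blocks
warps: 64 blocks
blocks: 8 blocks

Answer: 8 blocks, 8 active warps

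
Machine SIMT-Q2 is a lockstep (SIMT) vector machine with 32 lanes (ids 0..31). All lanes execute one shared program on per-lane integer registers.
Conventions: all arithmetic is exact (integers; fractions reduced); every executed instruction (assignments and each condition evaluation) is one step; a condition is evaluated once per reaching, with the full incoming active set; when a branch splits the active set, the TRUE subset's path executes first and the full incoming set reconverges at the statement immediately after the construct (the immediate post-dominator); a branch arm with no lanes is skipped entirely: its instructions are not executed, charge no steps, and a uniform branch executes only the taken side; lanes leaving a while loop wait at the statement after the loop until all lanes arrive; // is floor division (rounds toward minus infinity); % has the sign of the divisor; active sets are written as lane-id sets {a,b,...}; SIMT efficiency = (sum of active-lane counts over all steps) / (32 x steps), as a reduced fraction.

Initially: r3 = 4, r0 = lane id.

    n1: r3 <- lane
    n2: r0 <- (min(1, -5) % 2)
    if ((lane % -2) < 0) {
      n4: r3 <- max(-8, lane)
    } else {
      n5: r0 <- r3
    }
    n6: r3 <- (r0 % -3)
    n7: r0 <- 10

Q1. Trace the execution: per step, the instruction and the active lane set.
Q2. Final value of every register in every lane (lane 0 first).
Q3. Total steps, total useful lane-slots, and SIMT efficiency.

step 0: r3 <- lane                   {0,1,2,3,4,5,6,7,8,9,10,11,12,13,14,15,16,17,18,19,20,21,22,23,24,25,26,27,28,29,30,31}
step 1: r0 <- (min(1, -5) % 2)       {0,1,2,3,4,5,6,7,8,9,10,11,12,13,14,15,16,17,18,19,20,21,22,23,24,25,26,27,28,29,30,31}
step 2: eval ((lane % -2) < 0)       {0,1,2,3,4,5,6,7,8,9,10,11,12,13,14,15,16,17,18,19,20,21,22,23,24,25,26,27,28,29,30,31}
step 3: r3 <- max(-8, lane)          {1,3,5,7,9,11,13,15,17,19,21,23,25,27,29,31}
step 4: r0 <- r3                     {0,2,4,6,8,10,12,14,16,18,20,22,24,26,28,30}
step 5: r3 <- (r0 % -3)              {0,1,2,3,4,5,6,7,8,9,10,11,12,13,14,15,16,17,18,19,20,21,22,23,24,25,26,27,28,29,30,31}
step 6: r0 <- 10                     {0,1,2,3,4,5,6,7,8,9,10,11,12,13,14,15,16,17,18,19,20,21,22,23,24,25,26,27,28,29,30,31}

Answer: 7 steps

r3: 0,-2,-1,-2,-2,-2,0,-2,-1,-2,-2,-2,0,-2,-1,-2,-2,-2,0,-2,-1,-2,-2,-2,0,-2,-1,-2,-2,-2,0,-2
r0: 10,10,10,10,10,10,10,10,10,10,10,10,10,10,10,10,10,10,10,10,10,10,10,10,10,10,10,10,10,10,10,10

steps = 7; useful = 192; efficiency = 192/224 = 6/7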